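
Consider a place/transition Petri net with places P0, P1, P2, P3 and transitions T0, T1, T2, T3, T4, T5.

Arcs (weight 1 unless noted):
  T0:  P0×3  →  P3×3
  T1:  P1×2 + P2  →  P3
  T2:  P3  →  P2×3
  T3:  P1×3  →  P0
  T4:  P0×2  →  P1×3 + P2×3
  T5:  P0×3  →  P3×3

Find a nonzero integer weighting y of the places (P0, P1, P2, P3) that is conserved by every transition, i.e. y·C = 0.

y = (P0:3, P1:1, P2:1, P3:3)

Incidence matrix C (rows=places, cols=transitions):
       T0   T1   T2   T3   T4   T5
   P0  -3    0    0    1   -2   -3
   P1   0   -2    0   -3    3    0
   P2   0   -1    3    0    3    0
   P3   3    1   -1    0    0    3

Candidate y = [3, 1, 1, 3]; check y·C column-wise:
  col T0: 3·-3 + 1·0 + 1·0 + 3·3 = 0
  col T1: 3·0 + 1·-2 + 1·-1 + 3·1 = 0
  col T2: 3·0 + 1·0 + 1·3 + 3·-1 = 0
  col T3: 3·1 + 1·-3 + 1·0 + 3·0 = 0
  col T4: 3·-2 + 1·3 + 1·3 + 3·0 = 0
  col T5: 3·-3 + 1·0 + 1·0 + 3·3 = 0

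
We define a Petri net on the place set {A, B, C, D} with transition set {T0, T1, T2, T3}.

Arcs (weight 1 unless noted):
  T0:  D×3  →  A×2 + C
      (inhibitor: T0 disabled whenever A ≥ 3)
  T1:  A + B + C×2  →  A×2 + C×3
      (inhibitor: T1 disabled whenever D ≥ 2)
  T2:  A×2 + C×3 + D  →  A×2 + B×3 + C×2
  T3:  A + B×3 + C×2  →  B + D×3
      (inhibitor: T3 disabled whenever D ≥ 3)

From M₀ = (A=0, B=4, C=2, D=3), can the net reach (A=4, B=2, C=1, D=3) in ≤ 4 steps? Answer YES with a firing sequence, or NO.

NO — not reachable within 4 firings

depth 0: 1 marking
depth 1: 2 markings reached so far
depth 2: 4 markings reached so far
depth 3: 7 markings reached so far
depth 4: 9 markings reached so far
target is not among the 9 markings reachable within 4 steps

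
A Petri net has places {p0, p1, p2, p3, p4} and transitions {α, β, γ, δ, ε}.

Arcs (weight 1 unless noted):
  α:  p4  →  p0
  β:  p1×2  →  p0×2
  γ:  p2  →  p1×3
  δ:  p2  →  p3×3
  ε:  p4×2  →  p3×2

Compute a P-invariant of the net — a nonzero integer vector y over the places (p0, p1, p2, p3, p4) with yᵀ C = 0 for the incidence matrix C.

Incidence matrix C (rows=places, cols=transitions):
        α    β    γ    δ    ε
   p0   1    2    0    0    0
   p1   0   -2    3    0    0
   p2   0    0   -1   -1    0
   p3   0    0    0    3    2
   p4  -1    0    0    0   -2

Candidate y = [1, 1, 3, 1, 1]; check y·C column-wise:
  col α: 1·1 + 1·0 + 3·0 + 1·0 + 1·-1 = 0
  col β: 1·2 + 1·-2 + 3·0 + 1·0 + 1·0 = 0
  col γ: 1·0 + 1·3 + 3·-1 + 1·0 + 1·0 = 0
  col δ: 1·0 + 1·0 + 3·-1 + 1·3 + 1·0 = 0
  col ε: 1·0 + 1·0 + 3·0 + 1·2 + 1·-2 = 0

y = (p0:1, p1:1, p2:3, p3:1, p4:1)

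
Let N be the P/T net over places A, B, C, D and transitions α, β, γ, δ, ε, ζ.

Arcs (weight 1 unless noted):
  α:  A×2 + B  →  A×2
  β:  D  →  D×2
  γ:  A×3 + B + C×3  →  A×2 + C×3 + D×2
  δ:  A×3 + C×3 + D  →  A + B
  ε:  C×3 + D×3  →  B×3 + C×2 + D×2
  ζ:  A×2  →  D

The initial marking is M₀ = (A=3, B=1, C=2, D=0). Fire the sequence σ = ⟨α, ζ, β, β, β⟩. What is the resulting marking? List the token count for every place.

(A=1, B=0, C=2, D=4)

step 1: fire α:  (A=3, B=1, C=2, D=0) → (A=3, B=0, C=2, D=0)
step 2: fire ζ:  (A=3, B=0, C=2, D=0) → (A=1, B=0, C=2, D=1)
step 3: fire β:  (A=1, B=0, C=2, D=1) → (A=1, B=0, C=2, D=2)
step 4: fire β:  (A=1, B=0, C=2, D=2) → (A=1, B=0, C=2, D=3)
step 5: fire β:  (A=1, B=0, C=2, D=3) → (A=1, B=0, C=2, D=4)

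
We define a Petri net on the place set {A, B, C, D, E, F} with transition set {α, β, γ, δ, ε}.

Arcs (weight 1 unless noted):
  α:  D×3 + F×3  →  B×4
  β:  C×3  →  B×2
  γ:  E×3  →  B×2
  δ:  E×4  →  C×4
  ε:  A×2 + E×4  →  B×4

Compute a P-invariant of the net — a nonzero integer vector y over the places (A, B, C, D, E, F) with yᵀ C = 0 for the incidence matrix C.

y = (A:2, B:3, C:2, D:4, E:2, F:0)

Incidence matrix C (rows=places, cols=transitions):
        α    β    γ    δ    ε
    A   0    0    0    0   -2
    B   4    2    2    0    4
    C   0   -3    0    4    0
    D  -3    0    0    0    0
    E   0    0   -3   -4   -4
    F  -3    0    0    0    0

Candidate y = [2, 3, 2, 4, 2, 0]; check y·C column-wise:
  col α: 2·0 + 3·4 + 2·0 + 4·-3 + 2·0 + 0·-3 = 0
  col β: 2·0 + 3·2 + 2·-3 + 4·0 + 2·0 = 0
  col γ: 2·0 + 3·2 + 2·0 + 4·0 + 2·-3 = 0
  col δ: 2·0 + 3·0 + 2·4 + 4·0 + 2·-4 = 0
  col ε: 2·-2 + 3·4 + 2·0 + 4·0 + 2·-4 = 0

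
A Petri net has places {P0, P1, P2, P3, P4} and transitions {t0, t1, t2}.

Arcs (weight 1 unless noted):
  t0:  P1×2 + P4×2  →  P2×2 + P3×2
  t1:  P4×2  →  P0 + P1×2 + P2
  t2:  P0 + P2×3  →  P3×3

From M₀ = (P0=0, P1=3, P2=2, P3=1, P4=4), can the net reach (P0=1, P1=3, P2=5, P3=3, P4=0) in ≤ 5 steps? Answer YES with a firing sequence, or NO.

YES — reachable via ⟨t0, t1⟩ (2 firings)

step 1: fire t0:  (P0=0, P1=3, P2=2, P3=1, P4=4) → (P0=0, P1=1, P2=4, P3=3, P4=2)
step 2: fire t1:  (P0=0, P1=1, P2=4, P3=3, P4=2) → (P0=1, P1=3, P2=5, P3=3, P4=0)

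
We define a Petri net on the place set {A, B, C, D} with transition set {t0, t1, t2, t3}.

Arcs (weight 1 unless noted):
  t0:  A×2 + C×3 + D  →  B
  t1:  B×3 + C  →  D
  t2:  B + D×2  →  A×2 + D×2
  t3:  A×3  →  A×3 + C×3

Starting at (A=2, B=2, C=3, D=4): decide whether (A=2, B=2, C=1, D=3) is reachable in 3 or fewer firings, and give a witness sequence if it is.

depth 0: 1 marking
depth 1: 3 markings reached so far
depth 2: 6 markings reached so far
depth 3: 10 markings reached so far
target is not among the 10 markings reachable within 3 steps

NO — not reachable within 3 firings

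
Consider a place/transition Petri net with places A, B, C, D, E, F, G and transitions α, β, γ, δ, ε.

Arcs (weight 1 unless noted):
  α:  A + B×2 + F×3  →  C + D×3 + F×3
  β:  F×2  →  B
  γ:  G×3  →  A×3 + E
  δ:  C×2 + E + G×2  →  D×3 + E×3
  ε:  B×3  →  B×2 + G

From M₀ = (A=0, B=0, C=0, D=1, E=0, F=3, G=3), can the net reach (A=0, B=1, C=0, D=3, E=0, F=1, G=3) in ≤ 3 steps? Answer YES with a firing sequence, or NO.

depth 0: 1 marking
depth 1: 3 markings reached so far
depth 2: 4 markings reached so far
depth 3: 4 markings reached so far
(frontier empty at depth 3; search complete)
target is not among the 4 markings reachable within 3 steps

NO — not reachable within 3 firings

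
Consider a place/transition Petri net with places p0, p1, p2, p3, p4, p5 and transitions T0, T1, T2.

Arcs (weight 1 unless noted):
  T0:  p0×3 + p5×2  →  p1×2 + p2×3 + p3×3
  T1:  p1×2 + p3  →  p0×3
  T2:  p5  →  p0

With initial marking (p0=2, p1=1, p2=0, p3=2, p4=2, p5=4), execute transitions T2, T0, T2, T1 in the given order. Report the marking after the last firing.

(p0=4, p1=1, p2=3, p3=4, p4=2, p5=0)

step 1: fire T2:  (p0=2, p1=1, p2=0, p3=2, p4=2, p5=4) → (p0=3, p1=1, p2=0, p3=2, p4=2, p5=3)
step 2: fire T0:  (p0=3, p1=1, p2=0, p3=2, p4=2, p5=3) → (p0=0, p1=3, p2=3, p3=5, p4=2, p5=1)
step 3: fire T2:  (p0=0, p1=3, p2=3, p3=5, p4=2, p5=1) → (p0=1, p1=3, p2=3, p3=5, p4=2, p5=0)
step 4: fire T1:  (p0=1, p1=3, p2=3, p3=5, p4=2, p5=0) → (p0=4, p1=1, p2=3, p3=4, p4=2, p5=0)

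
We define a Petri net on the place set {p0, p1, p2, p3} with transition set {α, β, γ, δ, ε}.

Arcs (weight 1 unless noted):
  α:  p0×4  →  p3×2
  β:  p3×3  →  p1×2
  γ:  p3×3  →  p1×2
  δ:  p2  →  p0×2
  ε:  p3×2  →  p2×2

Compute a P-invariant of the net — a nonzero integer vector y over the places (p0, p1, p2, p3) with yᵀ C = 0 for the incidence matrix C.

Incidence matrix C (rows=places, cols=transitions):
        α    β    γ    δ    ε
   p0  -4    0    0    2    0
   p1   0    2    2    0    0
   p2   0    0    0   -1    2
   p3   2   -3   -3    0   -2

Candidate y = [1, 3, 2, 2]; check y·C column-wise:
  col α: 1·-4 + 3·0 + 2·0 + 2·2 = 0
  col β: 1·0 + 3·2 + 2·0 + 2·-3 = 0
  col γ: 1·0 + 3·2 + 2·0 + 2·-3 = 0
  col δ: 1·2 + 3·0 + 2·-1 + 2·0 = 0
  col ε: 1·0 + 3·0 + 2·2 + 2·-2 = 0

y = (p0:1, p1:3, p2:2, p3:2)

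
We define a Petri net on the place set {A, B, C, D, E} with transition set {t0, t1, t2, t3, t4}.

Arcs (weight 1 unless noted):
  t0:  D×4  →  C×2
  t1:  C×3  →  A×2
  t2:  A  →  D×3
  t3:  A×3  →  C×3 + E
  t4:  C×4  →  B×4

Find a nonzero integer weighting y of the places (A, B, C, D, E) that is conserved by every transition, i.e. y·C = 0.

Incidence matrix C (rows=places, cols=transitions):
       t0   t1   t2   t3   t4
    A   0    2   -1   -3    0
    B   0    0    0    0    4
    C   2   -3    0    3   -4
    D  -4    0    3    0    0
    E   0    0    0    1    0

Candidate y = [3, 2, 2, 1, 3]; check y·C column-wise:
  col t0: 3·0 + 2·0 + 2·2 + 1·-4 + 3·0 = 0
  col t1: 3·2 + 2·0 + 2·-3 + 1·0 + 3·0 = 0
  col t2: 3·-1 + 2·0 + 2·0 + 1·3 + 3·0 = 0
  col t3: 3·-3 + 2·0 + 2·3 + 1·0 + 3·1 = 0
  col t4: 3·0 + 2·4 + 2·-4 + 1·0 + 3·0 = 0

y = (A:3, B:2, C:2, D:1, E:3)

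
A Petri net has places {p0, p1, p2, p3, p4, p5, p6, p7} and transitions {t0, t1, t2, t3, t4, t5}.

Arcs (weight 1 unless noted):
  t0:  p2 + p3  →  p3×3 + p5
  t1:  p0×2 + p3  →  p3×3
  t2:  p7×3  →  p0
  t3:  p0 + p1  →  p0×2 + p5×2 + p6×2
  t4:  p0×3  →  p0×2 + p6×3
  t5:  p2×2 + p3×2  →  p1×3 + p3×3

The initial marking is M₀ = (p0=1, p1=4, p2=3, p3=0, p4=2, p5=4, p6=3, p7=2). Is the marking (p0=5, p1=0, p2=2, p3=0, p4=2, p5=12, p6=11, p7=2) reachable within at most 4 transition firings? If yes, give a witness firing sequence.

depth 0: 1 marking
depth 1: 2 markings reached so far
depth 2: 3 markings reached so far
depth 3: 5 markings reached so far
depth 4: 7 markings reached so far
target is not among the 7 markings reachable within 4 steps

NO — not reachable within 4 firings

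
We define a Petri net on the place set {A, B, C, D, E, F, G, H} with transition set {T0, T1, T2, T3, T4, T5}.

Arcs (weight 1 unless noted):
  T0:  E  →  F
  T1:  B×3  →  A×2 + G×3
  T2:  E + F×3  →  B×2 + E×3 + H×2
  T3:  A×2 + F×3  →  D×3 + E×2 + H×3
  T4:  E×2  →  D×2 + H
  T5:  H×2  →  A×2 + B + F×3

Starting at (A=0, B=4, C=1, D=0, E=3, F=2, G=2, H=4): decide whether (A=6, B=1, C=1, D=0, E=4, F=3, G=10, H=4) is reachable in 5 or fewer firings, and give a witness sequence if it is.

depth 0: 1 marking
depth 1: 5 markings reached so far
depth 2: 16 markings reached so far
depth 3: 38 markings reached so far
depth 4: 79 markings reached so far
depth 5: 146 markings reached so far
target is not among the 146 markings reachable within 5 steps

NO — not reachable within 5 firings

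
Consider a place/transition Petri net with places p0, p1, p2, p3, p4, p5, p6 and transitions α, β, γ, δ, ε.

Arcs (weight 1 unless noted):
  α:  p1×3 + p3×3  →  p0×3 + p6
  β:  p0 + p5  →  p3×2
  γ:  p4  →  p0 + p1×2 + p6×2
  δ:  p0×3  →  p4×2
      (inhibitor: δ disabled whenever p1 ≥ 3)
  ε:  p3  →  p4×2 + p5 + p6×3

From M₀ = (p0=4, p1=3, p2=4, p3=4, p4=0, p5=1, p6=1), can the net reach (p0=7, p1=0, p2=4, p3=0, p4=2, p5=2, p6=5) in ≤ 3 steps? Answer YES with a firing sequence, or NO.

step 1: fire α:  (p0=4, p1=3, p2=4, p3=4, p4=0, p5=1, p6=1) → (p0=7, p1=0, p2=4, p3=1, p4=0, p5=1, p6=2)
step 2: fire ε:  (p0=7, p1=0, p2=4, p3=1, p4=0, p5=1, p6=2) → (p0=7, p1=0, p2=4, p3=0, p4=2, p5=2, p6=5)

YES — reachable via ⟨α, ε⟩ (2 firings)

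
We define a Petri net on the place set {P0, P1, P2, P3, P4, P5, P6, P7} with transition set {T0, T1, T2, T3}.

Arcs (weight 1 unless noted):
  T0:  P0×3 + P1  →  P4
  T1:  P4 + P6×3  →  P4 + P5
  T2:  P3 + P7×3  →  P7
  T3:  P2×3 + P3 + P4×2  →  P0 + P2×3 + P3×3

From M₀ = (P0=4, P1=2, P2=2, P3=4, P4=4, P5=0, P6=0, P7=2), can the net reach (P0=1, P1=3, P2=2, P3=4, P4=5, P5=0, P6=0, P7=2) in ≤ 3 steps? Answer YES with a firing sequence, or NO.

depth 0: 1 marking
depth 1: 2 markings reached so far
depth 2: 2 markings reached so far
(frontier empty at depth 2; search complete)
target is not among the 2 markings reachable within 3 steps

NO — not reachable within 3 firings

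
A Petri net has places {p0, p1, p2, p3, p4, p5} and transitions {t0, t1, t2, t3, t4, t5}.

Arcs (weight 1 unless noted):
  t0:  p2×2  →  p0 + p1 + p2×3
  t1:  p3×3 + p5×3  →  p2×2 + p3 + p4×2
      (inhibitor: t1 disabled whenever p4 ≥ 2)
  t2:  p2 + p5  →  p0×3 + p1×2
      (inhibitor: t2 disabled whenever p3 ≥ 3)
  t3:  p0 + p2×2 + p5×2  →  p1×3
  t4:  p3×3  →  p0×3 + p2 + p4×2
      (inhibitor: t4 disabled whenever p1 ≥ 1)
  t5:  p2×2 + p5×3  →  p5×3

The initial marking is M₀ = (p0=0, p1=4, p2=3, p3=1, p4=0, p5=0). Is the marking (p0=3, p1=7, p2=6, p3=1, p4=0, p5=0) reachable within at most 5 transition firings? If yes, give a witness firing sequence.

step 1: fire t0:  (p0=0, p1=4, p2=3, p3=1, p4=0, p5=0) → (p0=1, p1=5, p2=4, p3=1, p4=0, p5=0)
step 2: fire t0:  (p0=1, p1=5, p2=4, p3=1, p4=0, p5=0) → (p0=2, p1=6, p2=5, p3=1, p4=0, p5=0)
step 3: fire t0:  (p0=2, p1=6, p2=5, p3=1, p4=0, p5=0) → (p0=3, p1=7, p2=6, p3=1, p4=0, p5=0)

YES — reachable via ⟨t0, t0, t0⟩ (3 firings)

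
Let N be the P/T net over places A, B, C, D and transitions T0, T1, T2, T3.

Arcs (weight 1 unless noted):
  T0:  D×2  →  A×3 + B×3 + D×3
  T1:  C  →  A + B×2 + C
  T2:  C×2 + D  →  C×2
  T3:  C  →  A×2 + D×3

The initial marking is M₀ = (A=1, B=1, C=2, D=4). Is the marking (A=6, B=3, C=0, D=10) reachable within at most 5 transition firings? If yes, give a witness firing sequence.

YES — reachable via ⟨T1, T3, T3⟩ (3 firings)

step 1: fire T1:  (A=1, B=1, C=2, D=4) → (A=2, B=3, C=2, D=4)
step 2: fire T3:  (A=2, B=3, C=2, D=4) → (A=4, B=3, C=1, D=7)
step 3: fire T3:  (A=4, B=3, C=1, D=7) → (A=6, B=3, C=0, D=10)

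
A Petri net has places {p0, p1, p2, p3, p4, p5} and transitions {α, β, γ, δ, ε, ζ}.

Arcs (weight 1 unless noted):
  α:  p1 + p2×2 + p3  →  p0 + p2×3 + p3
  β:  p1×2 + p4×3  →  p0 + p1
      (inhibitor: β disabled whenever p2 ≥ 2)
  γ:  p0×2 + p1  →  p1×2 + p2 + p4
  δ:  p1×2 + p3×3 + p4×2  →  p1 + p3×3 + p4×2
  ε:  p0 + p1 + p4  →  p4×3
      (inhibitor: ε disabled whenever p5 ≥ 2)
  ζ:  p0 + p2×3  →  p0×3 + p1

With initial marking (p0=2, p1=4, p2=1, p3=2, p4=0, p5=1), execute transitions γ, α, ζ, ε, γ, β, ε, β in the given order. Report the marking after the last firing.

(p0=1, p1=2, p2=1, p3=2, p4=0, p5=1)

step 1: fire γ:  (p0=2, p1=4, p2=1, p3=2, p4=0, p5=1) → (p0=0, p1=5, p2=2, p3=2, p4=1, p5=1)
step 2: fire α:  (p0=0, p1=5, p2=2, p3=2, p4=1, p5=1) → (p0=1, p1=4, p2=3, p3=2, p4=1, p5=1)
step 3: fire ζ:  (p0=1, p1=4, p2=3, p3=2, p4=1, p5=1) → (p0=3, p1=5, p2=0, p3=2, p4=1, p5=1)
step 4: fire ε:  (p0=3, p1=5, p2=0, p3=2, p4=1, p5=1) → (p0=2, p1=4, p2=0, p3=2, p4=3, p5=1)
step 5: fire γ:  (p0=2, p1=4, p2=0, p3=2, p4=3, p5=1) → (p0=0, p1=5, p2=1, p3=2, p4=4, p5=1)
step 6: fire β:  (p0=0, p1=5, p2=1, p3=2, p4=4, p5=1) → (p0=1, p1=4, p2=1, p3=2, p4=1, p5=1)
step 7: fire ε:  (p0=1, p1=4, p2=1, p3=2, p4=1, p5=1) → (p0=0, p1=3, p2=1, p3=2, p4=3, p5=1)
step 8: fire β:  (p0=0, p1=3, p2=1, p3=2, p4=3, p5=1) → (p0=1, p1=2, p2=1, p3=2, p4=0, p5=1)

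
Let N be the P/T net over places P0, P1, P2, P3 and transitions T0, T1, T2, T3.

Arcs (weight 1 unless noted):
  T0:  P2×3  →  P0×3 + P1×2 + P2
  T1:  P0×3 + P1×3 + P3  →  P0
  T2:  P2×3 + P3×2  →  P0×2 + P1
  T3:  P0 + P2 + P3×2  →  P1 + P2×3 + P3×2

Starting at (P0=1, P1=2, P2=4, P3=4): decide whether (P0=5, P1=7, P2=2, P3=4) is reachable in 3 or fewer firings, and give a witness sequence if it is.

depth 0: 1 marking
depth 1: 4 markings reached so far
depth 2: 8 markings reached so far
depth 3: 14 markings reached so far
target is not among the 14 markings reachable within 3 steps

NO — not reachable within 3 firings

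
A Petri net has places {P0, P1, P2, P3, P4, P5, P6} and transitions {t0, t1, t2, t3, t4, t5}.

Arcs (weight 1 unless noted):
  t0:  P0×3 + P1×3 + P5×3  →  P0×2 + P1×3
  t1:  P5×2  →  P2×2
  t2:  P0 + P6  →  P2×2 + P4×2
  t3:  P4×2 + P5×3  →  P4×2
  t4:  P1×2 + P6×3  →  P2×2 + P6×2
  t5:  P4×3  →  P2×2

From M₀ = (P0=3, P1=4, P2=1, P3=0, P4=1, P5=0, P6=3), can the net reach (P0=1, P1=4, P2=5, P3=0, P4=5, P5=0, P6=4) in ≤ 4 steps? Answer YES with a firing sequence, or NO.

depth 0: 1 marking
depth 1: 3 markings reached so far
depth 2: 6 markings reached so far
depth 3: 10 markings reached so far
depth 4: 12 markings reached so far
target is not among the 12 markings reachable within 4 steps

NO — not reachable within 4 firings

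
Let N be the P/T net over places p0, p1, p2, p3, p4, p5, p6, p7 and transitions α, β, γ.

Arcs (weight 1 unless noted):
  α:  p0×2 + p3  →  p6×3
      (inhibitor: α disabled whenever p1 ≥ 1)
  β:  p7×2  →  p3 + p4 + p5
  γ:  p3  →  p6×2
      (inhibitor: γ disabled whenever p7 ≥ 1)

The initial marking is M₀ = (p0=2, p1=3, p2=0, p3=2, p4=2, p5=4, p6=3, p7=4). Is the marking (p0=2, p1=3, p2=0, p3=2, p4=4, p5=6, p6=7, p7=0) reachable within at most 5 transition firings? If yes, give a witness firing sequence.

YES — reachable via ⟨β, β, γ, γ⟩ (4 firings)

step 1: fire β:  (p0=2, p1=3, p2=0, p3=2, p4=2, p5=4, p6=3, p7=4) → (p0=2, p1=3, p2=0, p3=3, p4=3, p5=5, p6=3, p7=2)
step 2: fire β:  (p0=2, p1=3, p2=0, p3=3, p4=3, p5=5, p6=3, p7=2) → (p0=2, p1=3, p2=0, p3=4, p4=4, p5=6, p6=3, p7=0)
step 3: fire γ:  (p0=2, p1=3, p2=0, p3=4, p4=4, p5=6, p6=3, p7=0) → (p0=2, p1=3, p2=0, p3=3, p4=4, p5=6, p6=5, p7=0)
step 4: fire γ:  (p0=2, p1=3, p2=0, p3=3, p4=4, p5=6, p6=5, p7=0) → (p0=2, p1=3, p2=0, p3=2, p4=4, p5=6, p6=7, p7=0)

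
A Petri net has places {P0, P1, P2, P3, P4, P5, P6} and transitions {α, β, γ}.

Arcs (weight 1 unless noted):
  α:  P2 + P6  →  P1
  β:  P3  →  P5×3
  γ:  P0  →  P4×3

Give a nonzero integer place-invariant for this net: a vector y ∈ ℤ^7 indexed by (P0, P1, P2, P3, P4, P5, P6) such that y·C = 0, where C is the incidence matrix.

Incidence matrix C (rows=places, cols=transitions):
        α    β    γ
   P0   0    0   -1
   P1   1    0    0
   P2  -1    0    0
   P3   0   -1    0
   P4   0    0    3
   P5   0    3    0
   P6  -1    0    0

Candidate y = [0, 1, 1, 0, 0, 0, 0]; check y·C column-wise:
  col α: 1·1 + 1·-1 + 0·-1 = 0
  col β: 1·0 + 1·0 + 0·-1 + 0·3 = 0
  col γ: 0·-1 + 1·0 + 1·0 + 0·3 = 0

y = (P0:0, P1:1, P2:1, P3:0, P4:0, P5:0, P6:0)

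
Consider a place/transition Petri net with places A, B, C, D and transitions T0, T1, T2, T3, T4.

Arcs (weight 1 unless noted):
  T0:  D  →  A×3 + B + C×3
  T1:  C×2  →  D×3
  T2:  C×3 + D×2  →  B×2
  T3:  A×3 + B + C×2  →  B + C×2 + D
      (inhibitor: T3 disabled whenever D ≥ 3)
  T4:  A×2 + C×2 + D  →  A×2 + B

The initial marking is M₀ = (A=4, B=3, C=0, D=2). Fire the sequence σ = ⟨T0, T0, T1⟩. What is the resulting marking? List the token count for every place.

step 1: fire T0:  (A=4, B=3, C=0, D=2) → (A=7, B=4, C=3, D=1)
step 2: fire T0:  (A=7, B=4, C=3, D=1) → (A=10, B=5, C=6, D=0)
step 3: fire T1:  (A=10, B=5, C=6, D=0) → (A=10, B=5, C=4, D=3)

(A=10, B=5, C=4, D=3)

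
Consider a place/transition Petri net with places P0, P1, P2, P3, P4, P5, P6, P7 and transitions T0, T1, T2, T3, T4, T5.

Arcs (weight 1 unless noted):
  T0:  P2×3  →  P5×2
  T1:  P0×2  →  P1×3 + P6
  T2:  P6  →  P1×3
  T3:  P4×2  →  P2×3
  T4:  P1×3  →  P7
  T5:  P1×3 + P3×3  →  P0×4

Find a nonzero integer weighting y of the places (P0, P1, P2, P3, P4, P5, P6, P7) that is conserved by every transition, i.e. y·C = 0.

y = (P0:0, P1:0, P2:2, P3:0, P4:3, P5:3, P6:0, P7:0)

Incidence matrix C (rows=places, cols=transitions):
       T0   T1   T2   T3   T4   T5
   P0   0   -2    0    0    0    4
   P1   0    3    3    0   -3   -3
   P2  -3    0    0    3    0    0
   P3   0    0    0    0    0   -3
   P4   0    0    0   -2    0    0
   P5   2    0    0    0    0    0
   P6   0    1   -1    0    0    0
   P7   0    0    0    0    1    0

Candidate y = [0, 0, 2, 0, 3, 3, 0, 0]; check y·C column-wise:
  col T0: 2·-3 + 3·0 + 3·2 = 0
  col T1: 0·-2 + 0·3 + 2·0 + 3·0 + 3·0 + 0·1 = 0
  col T2: 0·3 + 2·0 + 3·0 + 3·0 + 0·-1 = 0
  col T3: 2·3 + 3·-2 + 3·0 = 0
  col T4: 0·-3 + 2·0 + 3·0 + 3·0 + 0·1 = 0
  col T5: 0·4 + 0·-3 + 2·0 + 0·-3 + 3·0 + 3·0 = 0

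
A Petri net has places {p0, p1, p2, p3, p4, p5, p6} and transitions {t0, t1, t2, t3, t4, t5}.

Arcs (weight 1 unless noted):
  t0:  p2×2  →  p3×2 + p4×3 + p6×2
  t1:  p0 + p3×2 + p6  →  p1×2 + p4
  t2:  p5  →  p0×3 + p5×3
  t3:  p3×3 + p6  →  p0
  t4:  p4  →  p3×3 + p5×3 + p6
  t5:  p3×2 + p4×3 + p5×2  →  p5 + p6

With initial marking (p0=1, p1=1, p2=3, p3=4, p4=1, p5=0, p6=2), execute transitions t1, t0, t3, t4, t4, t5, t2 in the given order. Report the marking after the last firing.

step 1: fire t1:  (p0=1, p1=1, p2=3, p3=4, p4=1, p5=0, p6=2) → (p0=0, p1=3, p2=3, p3=2, p4=2, p5=0, p6=1)
step 2: fire t0:  (p0=0, p1=3, p2=3, p3=2, p4=2, p5=0, p6=1) → (p0=0, p1=3, p2=1, p3=4, p4=5, p5=0, p6=3)
step 3: fire t3:  (p0=0, p1=3, p2=1, p3=4, p4=5, p5=0, p6=3) → (p0=1, p1=3, p2=1, p3=1, p4=5, p5=0, p6=2)
step 4: fire t4:  (p0=1, p1=3, p2=1, p3=1, p4=5, p5=0, p6=2) → (p0=1, p1=3, p2=1, p3=4, p4=4, p5=3, p6=3)
step 5: fire t4:  (p0=1, p1=3, p2=1, p3=4, p4=4, p5=3, p6=3) → (p0=1, p1=3, p2=1, p3=7, p4=3, p5=6, p6=4)
step 6: fire t5:  (p0=1, p1=3, p2=1, p3=7, p4=3, p5=6, p6=4) → (p0=1, p1=3, p2=1, p3=5, p4=0, p5=5, p6=5)
step 7: fire t2:  (p0=1, p1=3, p2=1, p3=5, p4=0, p5=5, p6=5) → (p0=4, p1=3, p2=1, p3=5, p4=0, p5=7, p6=5)

(p0=4, p1=3, p2=1, p3=5, p4=0, p5=7, p6=5)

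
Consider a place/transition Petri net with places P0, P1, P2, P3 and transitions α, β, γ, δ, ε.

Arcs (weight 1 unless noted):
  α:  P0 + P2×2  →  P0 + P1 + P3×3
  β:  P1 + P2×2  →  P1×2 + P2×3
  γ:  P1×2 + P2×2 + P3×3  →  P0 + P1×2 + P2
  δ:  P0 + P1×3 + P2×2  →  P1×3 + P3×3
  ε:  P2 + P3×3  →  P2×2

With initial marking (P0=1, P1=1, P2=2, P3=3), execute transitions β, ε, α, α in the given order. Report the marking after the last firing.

(P0=1, P1=4, P2=0, P3=6)

step 1: fire β:  (P0=1, P1=1, P2=2, P3=3) → (P0=1, P1=2, P2=3, P3=3)
step 2: fire ε:  (P0=1, P1=2, P2=3, P3=3) → (P0=1, P1=2, P2=4, P3=0)
step 3: fire α:  (P0=1, P1=2, P2=4, P3=0) → (P0=1, P1=3, P2=2, P3=3)
step 4: fire α:  (P0=1, P1=3, P2=2, P3=3) → (P0=1, P1=4, P2=0, P3=6)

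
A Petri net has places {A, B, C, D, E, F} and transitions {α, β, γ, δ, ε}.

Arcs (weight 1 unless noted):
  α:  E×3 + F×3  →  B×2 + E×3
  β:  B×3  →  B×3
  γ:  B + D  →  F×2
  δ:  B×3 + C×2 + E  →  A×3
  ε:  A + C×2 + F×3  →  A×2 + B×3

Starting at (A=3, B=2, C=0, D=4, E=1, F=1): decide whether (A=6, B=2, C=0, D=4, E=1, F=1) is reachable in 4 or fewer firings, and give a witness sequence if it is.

depth 0: 1 marking
depth 1: 2 markings reached so far
depth 2: 3 markings reached so far
depth 3: 3 markings reached so far
(frontier empty at depth 3; search complete)
target is not among the 3 markings reachable within 4 steps

NO — not reachable within 4 firings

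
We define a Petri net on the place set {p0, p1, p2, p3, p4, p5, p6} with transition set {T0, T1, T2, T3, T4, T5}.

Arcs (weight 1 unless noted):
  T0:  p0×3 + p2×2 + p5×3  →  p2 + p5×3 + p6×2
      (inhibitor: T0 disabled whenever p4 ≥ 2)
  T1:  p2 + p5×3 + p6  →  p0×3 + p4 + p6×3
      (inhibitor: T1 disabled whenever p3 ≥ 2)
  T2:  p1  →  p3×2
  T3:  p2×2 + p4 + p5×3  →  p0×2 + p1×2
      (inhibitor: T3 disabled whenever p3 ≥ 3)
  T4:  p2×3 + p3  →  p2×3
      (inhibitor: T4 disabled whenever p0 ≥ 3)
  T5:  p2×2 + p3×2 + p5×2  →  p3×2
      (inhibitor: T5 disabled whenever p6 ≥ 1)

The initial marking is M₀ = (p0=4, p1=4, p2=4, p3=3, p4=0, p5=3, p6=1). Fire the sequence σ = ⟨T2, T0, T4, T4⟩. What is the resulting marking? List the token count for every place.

step 1: fire T2:  (p0=4, p1=4, p2=4, p3=3, p4=0, p5=3, p6=1) → (p0=4, p1=3, p2=4, p3=5, p4=0, p5=3, p6=1)
step 2: fire T0:  (p0=4, p1=3, p2=4, p3=5, p4=0, p5=3, p6=1) → (p0=1, p1=3, p2=3, p3=5, p4=0, p5=3, p6=3)
step 3: fire T4:  (p0=1, p1=3, p2=3, p3=5, p4=0, p5=3, p6=3) → (p0=1, p1=3, p2=3, p3=4, p4=0, p5=3, p6=3)
step 4: fire T4:  (p0=1, p1=3, p2=3, p3=4, p4=0, p5=3, p6=3) → (p0=1, p1=3, p2=3, p3=3, p4=0, p5=3, p6=3)

(p0=1, p1=3, p2=3, p3=3, p4=0, p5=3, p6=3)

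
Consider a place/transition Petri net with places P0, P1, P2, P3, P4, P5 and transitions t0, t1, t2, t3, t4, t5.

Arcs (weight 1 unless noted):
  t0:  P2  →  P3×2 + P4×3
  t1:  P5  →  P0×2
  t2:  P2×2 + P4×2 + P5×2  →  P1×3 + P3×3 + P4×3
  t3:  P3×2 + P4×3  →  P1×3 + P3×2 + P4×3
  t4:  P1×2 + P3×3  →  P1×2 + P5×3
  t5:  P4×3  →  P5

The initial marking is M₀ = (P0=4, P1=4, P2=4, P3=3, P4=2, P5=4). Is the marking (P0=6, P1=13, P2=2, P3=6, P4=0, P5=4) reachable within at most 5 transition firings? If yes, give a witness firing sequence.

NO — not reachable within 5 firings

depth 0: 1 marking
depth 1: 5 markings reached so far
depth 2: 18 markings reached so far
depth 3: 50 markings reached so far
depth 4: 114 markings reached so far
depth 5: 221 markings reached so far
target is not among the 221 markings reachable within 5 steps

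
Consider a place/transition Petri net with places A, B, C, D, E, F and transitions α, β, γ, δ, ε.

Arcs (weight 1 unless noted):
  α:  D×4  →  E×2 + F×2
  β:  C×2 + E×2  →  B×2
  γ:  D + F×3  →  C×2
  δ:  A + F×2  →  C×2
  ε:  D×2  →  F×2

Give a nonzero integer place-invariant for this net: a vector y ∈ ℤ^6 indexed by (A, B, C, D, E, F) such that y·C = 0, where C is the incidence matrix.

Incidence matrix C (rows=places, cols=transitions):
        α    β    γ    δ    ε
    A   0    0    0   -1    0
    B   0    2    0    0    0
    C   0   -2    2    2    0
    D  -4    0   -1    0   -2
    E   2   -2    0    0    0
    F   2    0   -3   -2    2

Candidate y = [2, 3, 2, 1, 1, 1]; check y·C column-wise:
  col α: 2·0 + 3·0 + 2·0 + 1·-4 + 1·2 + 1·2 = 0
  col β: 2·0 + 3·2 + 2·-2 + 1·0 + 1·-2 + 1·0 = 0
  col γ: 2·0 + 3·0 + 2·2 + 1·-1 + 1·0 + 1·-3 = 0
  col δ: 2·-1 + 3·0 + 2·2 + 1·0 + 1·0 + 1·-2 = 0
  col ε: 2·0 + 3·0 + 2·0 + 1·-2 + 1·0 + 1·2 = 0

y = (A:2, B:3, C:2, D:1, E:1, F:1)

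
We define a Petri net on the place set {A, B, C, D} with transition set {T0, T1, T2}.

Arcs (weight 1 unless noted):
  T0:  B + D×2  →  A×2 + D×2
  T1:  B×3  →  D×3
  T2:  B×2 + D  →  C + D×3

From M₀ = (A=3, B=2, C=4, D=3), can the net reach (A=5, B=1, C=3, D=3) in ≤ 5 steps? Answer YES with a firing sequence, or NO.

depth 0: 1 marking
depth 1: 3 markings reached so far
depth 2: 4 markings reached so far
depth 3: 4 markings reached so far
(frontier empty at depth 3; search complete)
target is not among the 4 markings reachable within 5 steps

NO — not reachable within 5 firings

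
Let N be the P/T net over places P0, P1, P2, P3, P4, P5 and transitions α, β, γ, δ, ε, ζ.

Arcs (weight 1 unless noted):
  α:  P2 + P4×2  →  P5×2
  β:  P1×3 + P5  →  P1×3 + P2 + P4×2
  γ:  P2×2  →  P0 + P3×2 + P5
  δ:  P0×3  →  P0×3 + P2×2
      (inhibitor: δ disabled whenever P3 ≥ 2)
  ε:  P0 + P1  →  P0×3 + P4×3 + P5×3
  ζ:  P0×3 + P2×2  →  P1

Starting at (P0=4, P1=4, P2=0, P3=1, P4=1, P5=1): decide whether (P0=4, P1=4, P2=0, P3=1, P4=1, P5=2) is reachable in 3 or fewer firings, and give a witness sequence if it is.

step 1: fire β:  (P0=4, P1=4, P2=0, P3=1, P4=1, P5=1) → (P0=4, P1=4, P2=1, P3=1, P4=3, P5=0)
step 2: fire α:  (P0=4, P1=4, P2=1, P3=1, P4=3, P5=0) → (P0=4, P1=4, P2=0, P3=1, P4=1, P5=2)

YES — reachable via ⟨β, α⟩ (2 firings)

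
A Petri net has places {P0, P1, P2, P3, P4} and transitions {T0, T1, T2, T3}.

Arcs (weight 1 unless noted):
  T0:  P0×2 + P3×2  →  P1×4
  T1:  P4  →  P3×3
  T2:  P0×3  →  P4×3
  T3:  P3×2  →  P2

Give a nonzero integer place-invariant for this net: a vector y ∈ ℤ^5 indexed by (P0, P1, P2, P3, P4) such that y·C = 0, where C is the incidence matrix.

Incidence matrix C (rows=places, cols=transitions):
       T0   T1   T2   T3
   P0  -2    0   -3    0
   P1   4    0    0    0
   P2   0    0    0    1
   P3  -2    3    0   -2
   P4   0   -1    3    0

Candidate y = [3, 2, 2, 1, 3]; check y·C column-wise:
  col T0: 3·-2 + 2·4 + 2·0 + 1·-2 + 3·0 = 0
  col T1: 3·0 + 2·0 + 2·0 + 1·3 + 3·-1 = 0
  col T2: 3·-3 + 2·0 + 2·0 + 1·0 + 3·3 = 0
  col T3: 3·0 + 2·0 + 2·1 + 1·-2 + 3·0 = 0

y = (P0:3, P1:2, P2:2, P3:1, P4:3)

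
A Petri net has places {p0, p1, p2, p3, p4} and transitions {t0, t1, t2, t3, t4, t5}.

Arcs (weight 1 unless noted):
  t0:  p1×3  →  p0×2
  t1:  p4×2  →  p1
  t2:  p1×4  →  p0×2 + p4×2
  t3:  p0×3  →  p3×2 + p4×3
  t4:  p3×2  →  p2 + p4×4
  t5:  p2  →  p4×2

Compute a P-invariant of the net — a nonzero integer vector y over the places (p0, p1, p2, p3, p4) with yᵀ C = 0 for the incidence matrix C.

y = (p0:3, p1:2, p2:2, p3:3, p4:1)

Incidence matrix C (rows=places, cols=transitions):
       t0   t1   t2   t3   t4   t5
   p0   2    0    2   -3    0    0
   p1  -3    1   -4    0    0    0
   p2   0    0    0    0    1   -1
   p3   0    0    0    2   -2    0
   p4   0   -2    2    3    4    2

Candidate y = [3, 2, 2, 3, 1]; check y·C column-wise:
  col t0: 3·2 + 2·-3 + 2·0 + 3·0 + 1·0 = 0
  col t1: 3·0 + 2·1 + 2·0 + 3·0 + 1·-2 = 0
  col t2: 3·2 + 2·-4 + 2·0 + 3·0 + 1·2 = 0
  col t3: 3·-3 + 2·0 + 2·0 + 3·2 + 1·3 = 0
  col t4: 3·0 + 2·0 + 2·1 + 3·-2 + 1·4 = 0
  col t5: 3·0 + 2·0 + 2·-1 + 3·0 + 1·2 = 0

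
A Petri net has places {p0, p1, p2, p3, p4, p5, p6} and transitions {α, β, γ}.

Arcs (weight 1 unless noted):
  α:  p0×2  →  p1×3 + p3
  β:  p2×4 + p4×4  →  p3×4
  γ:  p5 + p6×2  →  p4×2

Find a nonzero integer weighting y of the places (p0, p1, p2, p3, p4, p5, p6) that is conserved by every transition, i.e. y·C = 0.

Incidence matrix C (rows=places, cols=transitions):
        α    β    γ
   p0  -2    0    0
   p1   3    0    0
   p2   0   -4    0
   p3   1    4    0
   p4   0   -4    2
   p5   0    0   -1
   p6   0    0   -2

Candidate y = [3, 2, 0, 0, 0, 0, 0]; check y·C column-wise:
  col α: 3·-2 + 2·3 + 0·1 = 0
  col β: 3·0 + 2·0 + 0·-4 + 0·4 + 0·-4 = 0
  col γ: 3·0 + 2·0 + 0·2 + 0·-1 + 0·-2 = 0

y = (p0:3, p1:2, p2:0, p3:0, p4:0, p5:0, p6:0)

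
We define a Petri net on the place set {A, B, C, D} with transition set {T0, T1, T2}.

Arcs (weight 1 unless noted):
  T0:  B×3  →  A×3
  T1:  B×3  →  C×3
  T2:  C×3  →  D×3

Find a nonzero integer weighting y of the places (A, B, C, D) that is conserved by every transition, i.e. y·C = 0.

Incidence matrix C (rows=places, cols=transitions):
       T0   T1   T2
    A   3    0    0
    B  -3   -3    0
    C   0    3   -3
    D   0    0    3

Candidate y = [1, 1, 1, 1]; check y·C column-wise:
  col T0: 1·3 + 1·-3 + 1·0 + 1·0 = 0
  col T1: 1·0 + 1·-3 + 1·3 + 1·0 = 0
  col T2: 1·0 + 1·0 + 1·-3 + 1·3 = 0

y = (A:1, B:1, C:1, D:1)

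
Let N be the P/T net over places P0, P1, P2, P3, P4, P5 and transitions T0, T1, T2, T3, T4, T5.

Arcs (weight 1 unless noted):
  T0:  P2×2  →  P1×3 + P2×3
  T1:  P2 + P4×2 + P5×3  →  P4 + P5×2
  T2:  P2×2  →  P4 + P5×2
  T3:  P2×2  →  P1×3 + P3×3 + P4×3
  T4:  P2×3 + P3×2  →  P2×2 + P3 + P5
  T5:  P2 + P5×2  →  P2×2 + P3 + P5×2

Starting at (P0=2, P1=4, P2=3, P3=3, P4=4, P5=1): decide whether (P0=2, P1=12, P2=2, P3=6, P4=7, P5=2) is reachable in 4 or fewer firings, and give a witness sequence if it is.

depth 0: 1 marking
depth 1: 5 markings reached so far
depth 2: 14 markings reached so far
depth 3: 35 markings reached so far
depth 4: 72 markings reached so far
target is not among the 72 markings reachable within 4 steps

NO — not reachable within 4 firings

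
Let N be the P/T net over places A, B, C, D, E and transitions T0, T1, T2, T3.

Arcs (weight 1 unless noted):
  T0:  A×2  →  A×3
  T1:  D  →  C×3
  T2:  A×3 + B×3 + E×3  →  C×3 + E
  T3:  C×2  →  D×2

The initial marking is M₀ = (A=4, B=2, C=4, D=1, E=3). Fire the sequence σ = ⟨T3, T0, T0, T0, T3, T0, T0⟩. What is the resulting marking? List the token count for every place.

step 1: fire T3:  (A=4, B=2, C=4, D=1, E=3) → (A=4, B=2, C=2, D=3, E=3)
step 2: fire T0:  (A=4, B=2, C=2, D=3, E=3) → (A=5, B=2, C=2, D=3, E=3)
step 3: fire T0:  (A=5, B=2, C=2, D=3, E=3) → (A=6, B=2, C=2, D=3, E=3)
step 4: fire T0:  (A=6, B=2, C=2, D=3, E=3) → (A=7, B=2, C=2, D=3, E=3)
step 5: fire T3:  (A=7, B=2, C=2, D=3, E=3) → (A=7, B=2, C=0, D=5, E=3)
step 6: fire T0:  (A=7, B=2, C=0, D=5, E=3) → (A=8, B=2, C=0, D=5, E=3)
step 7: fire T0:  (A=8, B=2, C=0, D=5, E=3) → (A=9, B=2, C=0, D=5, E=3)

(A=9, B=2, C=0, D=5, E=3)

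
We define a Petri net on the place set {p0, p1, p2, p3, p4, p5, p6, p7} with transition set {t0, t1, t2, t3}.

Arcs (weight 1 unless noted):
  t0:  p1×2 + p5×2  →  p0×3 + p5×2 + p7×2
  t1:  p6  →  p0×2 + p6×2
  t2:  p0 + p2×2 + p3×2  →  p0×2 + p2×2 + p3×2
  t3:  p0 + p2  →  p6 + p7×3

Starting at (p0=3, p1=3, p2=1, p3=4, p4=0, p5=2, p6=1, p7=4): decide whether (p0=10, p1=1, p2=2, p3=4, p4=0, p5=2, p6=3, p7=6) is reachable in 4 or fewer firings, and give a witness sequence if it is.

depth 0: 1 marking
depth 1: 4 markings reached so far
depth 2: 8 markings reached so far
depth 3: 12 markings reached so far
depth 4: 16 markings reached so far
target is not among the 16 markings reachable within 4 steps

NO — not reachable within 4 firings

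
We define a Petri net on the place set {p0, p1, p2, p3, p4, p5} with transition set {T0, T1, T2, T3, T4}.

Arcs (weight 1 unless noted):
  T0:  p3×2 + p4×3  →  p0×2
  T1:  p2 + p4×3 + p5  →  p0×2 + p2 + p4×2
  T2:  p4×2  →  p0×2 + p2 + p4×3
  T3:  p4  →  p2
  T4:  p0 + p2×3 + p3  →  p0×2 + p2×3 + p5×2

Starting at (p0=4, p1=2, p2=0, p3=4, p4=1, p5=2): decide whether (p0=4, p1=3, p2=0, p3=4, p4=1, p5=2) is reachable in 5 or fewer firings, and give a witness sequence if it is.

NO — not reachable within 5 firings

depth 0: 1 marking
depth 1: 2 markings reached so far
depth 2: 2 markings reached so far
(frontier empty at depth 2; search complete)
target is not among the 2 markings reachable within 5 steps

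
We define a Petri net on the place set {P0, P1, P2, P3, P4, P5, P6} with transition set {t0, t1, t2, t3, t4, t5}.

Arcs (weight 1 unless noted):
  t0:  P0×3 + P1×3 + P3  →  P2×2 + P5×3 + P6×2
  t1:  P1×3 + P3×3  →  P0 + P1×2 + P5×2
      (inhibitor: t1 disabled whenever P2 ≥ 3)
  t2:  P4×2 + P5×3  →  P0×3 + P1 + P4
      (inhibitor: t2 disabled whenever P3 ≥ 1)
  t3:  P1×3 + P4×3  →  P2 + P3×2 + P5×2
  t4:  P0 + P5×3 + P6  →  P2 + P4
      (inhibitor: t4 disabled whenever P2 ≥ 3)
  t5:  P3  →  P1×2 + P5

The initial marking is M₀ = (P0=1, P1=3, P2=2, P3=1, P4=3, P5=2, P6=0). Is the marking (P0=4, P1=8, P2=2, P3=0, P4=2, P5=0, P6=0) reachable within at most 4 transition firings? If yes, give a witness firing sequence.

NO — not reachable within 4 firings

depth 0: 1 marking
depth 1: 3 markings reached so far
depth 2: 5 markings reached so far
depth 3: 6 markings reached so far
depth 4: 7 markings reached so far
target is not among the 7 markings reachable within 4 steps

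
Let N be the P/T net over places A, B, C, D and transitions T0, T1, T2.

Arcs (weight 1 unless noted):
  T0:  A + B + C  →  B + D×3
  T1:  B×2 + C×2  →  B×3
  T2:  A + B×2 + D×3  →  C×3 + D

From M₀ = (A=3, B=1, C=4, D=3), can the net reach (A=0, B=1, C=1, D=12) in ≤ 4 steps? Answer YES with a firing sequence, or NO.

step 1: fire T0:  (A=3, B=1, C=4, D=3) → (A=2, B=1, C=3, D=6)
step 2: fire T0:  (A=2, B=1, C=3, D=6) → (A=1, B=1, C=2, D=9)
step 3: fire T0:  (A=1, B=1, C=2, D=9) → (A=0, B=1, C=1, D=12)

YES — reachable via ⟨T0, T0, T0⟩ (3 firings)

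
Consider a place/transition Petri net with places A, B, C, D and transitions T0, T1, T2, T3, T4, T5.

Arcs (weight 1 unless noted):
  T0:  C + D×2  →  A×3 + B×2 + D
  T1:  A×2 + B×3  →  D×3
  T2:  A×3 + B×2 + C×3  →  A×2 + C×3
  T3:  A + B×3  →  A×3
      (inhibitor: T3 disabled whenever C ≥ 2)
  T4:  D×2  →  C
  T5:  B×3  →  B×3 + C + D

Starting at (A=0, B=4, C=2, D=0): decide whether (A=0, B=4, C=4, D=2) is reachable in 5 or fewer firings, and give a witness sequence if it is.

step 1: fire T5:  (A=0, B=4, C=2, D=0) → (A=0, B=4, C=3, D=1)
step 2: fire T5:  (A=0, B=4, C=3, D=1) → (A=0, B=4, C=4, D=2)

YES — reachable via ⟨T5, T5⟩ (2 firings)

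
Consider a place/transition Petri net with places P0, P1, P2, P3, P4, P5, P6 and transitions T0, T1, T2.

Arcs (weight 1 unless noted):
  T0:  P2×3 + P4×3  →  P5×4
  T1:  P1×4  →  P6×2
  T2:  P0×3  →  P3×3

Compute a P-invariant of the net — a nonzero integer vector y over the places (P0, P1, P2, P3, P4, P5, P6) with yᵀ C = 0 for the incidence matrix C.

Incidence matrix C (rows=places, cols=transitions):
       T0   T1   T2
   P0   0    0   -3
   P1   0   -4    0
   P2  -3    0    0
   P3   0    0    3
   P4  -3    0    0
   P5   4    0    0
   P6   0    2    0

Candidate y = [1, 0, 0, 1, 0, 0, 0]; check y·C column-wise:
  col T0: 1·0 + 0·-3 + 1·0 + 0·-3 + 0·4 = 0
  col T1: 1·0 + 0·-4 + 1·0 + 0·2 = 0
  col T2: 1·-3 + 1·3 = 0

y = (P0:1, P1:0, P2:0, P3:1, P4:0, P5:0, P6:0)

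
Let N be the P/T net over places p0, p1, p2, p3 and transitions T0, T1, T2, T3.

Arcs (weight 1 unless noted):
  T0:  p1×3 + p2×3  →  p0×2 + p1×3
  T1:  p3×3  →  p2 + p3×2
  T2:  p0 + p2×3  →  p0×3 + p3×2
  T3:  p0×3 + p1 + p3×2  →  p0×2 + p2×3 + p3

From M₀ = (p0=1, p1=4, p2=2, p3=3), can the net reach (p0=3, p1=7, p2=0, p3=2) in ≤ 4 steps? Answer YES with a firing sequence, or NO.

NO — not reachable within 4 firings

depth 0: 1 marking
depth 1: 2 markings reached so far
depth 2: 4 markings reached so far
depth 3: 7 markings reached so far
depth 4: 12 markings reached so far
target is not among the 12 markings reachable within 4 steps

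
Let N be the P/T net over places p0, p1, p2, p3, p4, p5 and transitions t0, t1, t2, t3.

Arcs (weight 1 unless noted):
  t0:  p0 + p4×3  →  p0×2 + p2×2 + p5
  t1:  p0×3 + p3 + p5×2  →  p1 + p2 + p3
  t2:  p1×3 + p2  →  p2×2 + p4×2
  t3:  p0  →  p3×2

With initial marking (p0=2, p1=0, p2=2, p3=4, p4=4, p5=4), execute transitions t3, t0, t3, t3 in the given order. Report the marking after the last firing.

step 1: fire t3:  (p0=2, p1=0, p2=2, p3=4, p4=4, p5=4) → (p0=1, p1=0, p2=2, p3=6, p4=4, p5=4)
step 2: fire t0:  (p0=1, p1=0, p2=2, p3=6, p4=4, p5=4) → (p0=2, p1=0, p2=4, p3=6, p4=1, p5=5)
step 3: fire t3:  (p0=2, p1=0, p2=4, p3=6, p4=1, p5=5) → (p0=1, p1=0, p2=4, p3=8, p4=1, p5=5)
step 4: fire t3:  (p0=1, p1=0, p2=4, p3=8, p4=1, p5=5) → (p0=0, p1=0, p2=4, p3=10, p4=1, p5=5)

(p0=0, p1=0, p2=4, p3=10, p4=1, p5=5)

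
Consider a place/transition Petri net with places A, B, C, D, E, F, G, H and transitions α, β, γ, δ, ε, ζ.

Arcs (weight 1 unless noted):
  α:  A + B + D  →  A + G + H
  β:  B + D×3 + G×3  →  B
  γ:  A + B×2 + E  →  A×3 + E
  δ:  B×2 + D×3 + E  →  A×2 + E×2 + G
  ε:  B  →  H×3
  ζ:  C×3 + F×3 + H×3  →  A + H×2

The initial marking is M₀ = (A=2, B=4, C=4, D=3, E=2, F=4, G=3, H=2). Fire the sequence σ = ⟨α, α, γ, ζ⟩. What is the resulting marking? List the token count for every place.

(A=5, B=0, C=1, D=1, E=2, F=1, G=5, H=3)

step 1: fire α:  (A=2, B=4, C=4, D=3, E=2, F=4, G=3, H=2) → (A=2, B=3, C=4, D=2, E=2, F=4, G=4, H=3)
step 2: fire α:  (A=2, B=3, C=4, D=2, E=2, F=4, G=4, H=3) → (A=2, B=2, C=4, D=1, E=2, F=4, G=5, H=4)
step 3: fire γ:  (A=2, B=2, C=4, D=1, E=2, F=4, G=5, H=4) → (A=4, B=0, C=4, D=1, E=2, F=4, G=5, H=4)
step 4: fire ζ:  (A=4, B=0, C=4, D=1, E=2, F=4, G=5, H=4) → (A=5, B=0, C=1, D=1, E=2, F=1, G=5, H=3)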